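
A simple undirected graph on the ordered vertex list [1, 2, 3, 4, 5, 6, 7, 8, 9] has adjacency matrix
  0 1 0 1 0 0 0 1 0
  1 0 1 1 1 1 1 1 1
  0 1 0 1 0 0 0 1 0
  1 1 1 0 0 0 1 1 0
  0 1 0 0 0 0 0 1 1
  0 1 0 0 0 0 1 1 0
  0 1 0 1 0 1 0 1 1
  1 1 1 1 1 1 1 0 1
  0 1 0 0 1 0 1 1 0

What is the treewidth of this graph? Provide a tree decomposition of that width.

Every bag has size at most 4, so the width is 4 − 1 = 3 and tw(G) ≤ 3. Conversely, {2, 5, 8, 9} is a clique of size 4, and the vertices of any clique must share a bag in every tree decomposition; so some bag has ≥ 4 vertices and tw(G) ≥ 3. Hence tw(G) = 3 exactly.

Treewidth 3.
One such decomposition:
Bags: B1 = {1, 2, 4, 8}  B2 = {2, 4, 7, 8}  B3 = {2, 7, 8, 9}  B4 = {2, 5, 8, 9}  B5 = {2, 6, 7, 8}  B6 = {2, 3, 4, 8}
Tree: B1–B2, B2–B3, B3–B4, B3–B5, B2–B6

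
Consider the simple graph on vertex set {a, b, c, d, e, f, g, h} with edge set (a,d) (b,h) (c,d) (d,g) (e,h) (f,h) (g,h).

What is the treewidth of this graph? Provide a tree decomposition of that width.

Treewidth 1.
One such decomposition:
Bags: B1 = {g, h}  B2 = {f, h}  B3 = {d, g}  B4 = {b, h}  B5 = {a, d}  B6 = {c, d}  B7 = {e, h}
Tree: B1–B2, B1–B3, B1–B4, B3–B5, B5–B6, B1–B7

Every bag has size at most 2, so the width is 2 − 1 = 1 and tw(G) ≤ 1. G has an edge, so its treewidth is at least 1. The upper and lower bounds meet at 1, so that is the treewidth.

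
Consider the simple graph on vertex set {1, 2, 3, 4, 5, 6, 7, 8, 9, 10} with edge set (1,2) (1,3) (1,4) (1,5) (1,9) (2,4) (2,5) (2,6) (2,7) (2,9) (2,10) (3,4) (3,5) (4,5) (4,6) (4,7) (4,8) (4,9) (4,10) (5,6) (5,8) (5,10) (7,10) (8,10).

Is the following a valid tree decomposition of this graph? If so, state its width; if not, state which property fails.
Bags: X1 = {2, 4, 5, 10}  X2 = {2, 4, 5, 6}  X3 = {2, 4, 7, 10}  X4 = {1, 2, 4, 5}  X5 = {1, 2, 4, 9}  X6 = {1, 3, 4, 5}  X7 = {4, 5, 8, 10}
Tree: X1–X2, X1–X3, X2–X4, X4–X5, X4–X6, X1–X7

Every vertex of G appears in some bag (union = {1, 2, 3, 4, 5, 6, 7, 8, 9, 10}); every edge is covered by a bag; and for each vertex v the set of bags containing v is connected in the bag tree. The decomposition is therefore valid. The largest bag has 4 vertices, so the width is 3.

Yes; width 3.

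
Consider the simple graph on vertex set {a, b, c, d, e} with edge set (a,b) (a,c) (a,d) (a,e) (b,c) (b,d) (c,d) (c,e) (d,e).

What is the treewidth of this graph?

A width-3 tree decomposition is:
Bags: B1 = {a, c, d, e}  B2 = {a, b, c, d}
Tree: B1–B2
Each bag holds 4 vertices, so the decomposition has width 3, which upper-bounds the treewidth. On the other hand G contains the 4-clique {a, c, d, e}. A clique must lie in a single bag of any decomposition, so no decomposition can have width below 3. Hence tw(G) = 3 exactly.

3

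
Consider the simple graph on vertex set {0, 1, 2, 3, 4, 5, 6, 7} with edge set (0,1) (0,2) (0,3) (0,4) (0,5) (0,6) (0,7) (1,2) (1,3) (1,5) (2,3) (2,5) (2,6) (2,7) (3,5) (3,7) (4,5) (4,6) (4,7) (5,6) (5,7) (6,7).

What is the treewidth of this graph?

4

A width-4 tree decomposition is:
Bags: B1 = {0, 2, 5, 6, 7}  B2 = {0, 4, 5, 6, 7}  B3 = {0, 2, 3, 5, 7}  B4 = {0, 1, 2, 3, 5}
Tree: B1–B2, B1–B3, B3–B4
Every bag has size at most 5, so the width is 5 − 1 = 4 and tw(G) ≤ 4. Conversely, {0, 1, 2, 3, 5} is a clique of size 5, and the vertices of any clique must share a bag in every tree decomposition; so some bag has ≥ 5 vertices and tw(G) ≥ 4. Hence tw(G) = 4 exactly.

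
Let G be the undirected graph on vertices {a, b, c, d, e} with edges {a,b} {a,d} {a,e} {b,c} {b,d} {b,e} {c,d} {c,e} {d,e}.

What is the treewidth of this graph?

A width-3 tree decomposition is:
Bags: B1 = {a, b, d, e}  B2 = {b, c, d, e}
Tree: B1–B2
The largest bag has 4 vertices, giving width 3; this decomposition certifies tw(G) ≤ 3. On the other hand G contains the 4-clique {b, c, d, e}. A clique must lie in a single bag of any decomposition, so no decomposition can have width below 3. Therefore the treewidth is 3.

3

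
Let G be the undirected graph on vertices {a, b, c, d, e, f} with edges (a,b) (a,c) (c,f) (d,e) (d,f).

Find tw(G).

A width-1 tree decomposition is:
Bags: B1 = {d, e}  B2 = {d, f}  B3 = {c, f}  B4 = {a, c}  B5 = {a, b}
Tree: B1–B2, B2–B3, B3–B4, B4–B5
The largest bag has 2 vertices, giving width 1; this decomposition certifies tw(G) ≤ 1. Any graph with an edge has treewidth ≥ 1, and G has the edge e–d. The upper and lower bounds meet at 1, so that is the treewidth.

1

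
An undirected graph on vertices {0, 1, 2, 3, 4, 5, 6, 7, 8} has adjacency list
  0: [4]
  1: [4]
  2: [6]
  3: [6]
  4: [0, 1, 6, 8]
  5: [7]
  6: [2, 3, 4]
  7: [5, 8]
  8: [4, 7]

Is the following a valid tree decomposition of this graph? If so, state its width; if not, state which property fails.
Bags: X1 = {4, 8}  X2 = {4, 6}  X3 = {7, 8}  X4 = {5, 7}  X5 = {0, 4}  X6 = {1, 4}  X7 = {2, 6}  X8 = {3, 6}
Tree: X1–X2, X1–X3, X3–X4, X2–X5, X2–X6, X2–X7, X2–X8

Checking the three conditions: (i) the bags cover all of {0, 1, 2, 3, 4, 5, 6, 7, 8}; (ii) for each edge, some bag contains both endpoints; (iii) the bags containing any fixed vertex form a subtree. All hold, so the decomposition is valid with width 2 − 1 = 1.

Yes; width 1.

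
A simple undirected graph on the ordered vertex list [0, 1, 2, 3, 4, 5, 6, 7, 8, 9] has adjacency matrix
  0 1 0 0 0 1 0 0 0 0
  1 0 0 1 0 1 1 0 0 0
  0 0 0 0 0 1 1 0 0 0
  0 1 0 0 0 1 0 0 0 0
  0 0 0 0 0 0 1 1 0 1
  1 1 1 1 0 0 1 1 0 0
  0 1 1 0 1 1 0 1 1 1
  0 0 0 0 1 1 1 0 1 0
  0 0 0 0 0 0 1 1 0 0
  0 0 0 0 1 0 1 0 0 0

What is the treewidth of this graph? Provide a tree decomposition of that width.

Treewidth 2.
One optimal decomposition is:
Bags: B1 = {5, 6, 7}  B2 = {1, 5, 6}  B3 = {4, 6, 7}  B4 = {6, 7, 8}  B5 = {4, 6, 9}  B6 = {0, 1, 5}  B7 = {1, 3, 5}  B8 = {2, 5, 6}
Tree: B1–B2, B1–B3, B1–B4, B3–B5, B2–B6, B6–B7, B2–B8

The largest bag has 3 vertices, giving width 2; this decomposition certifies tw(G) ≤ 2. On the other hand G contains the 3-clique {0, 1, 5}. A clique must lie in a single bag of any decomposition, so no decomposition can have width below 2. The upper and lower bounds meet at 2, so that is the treewidth.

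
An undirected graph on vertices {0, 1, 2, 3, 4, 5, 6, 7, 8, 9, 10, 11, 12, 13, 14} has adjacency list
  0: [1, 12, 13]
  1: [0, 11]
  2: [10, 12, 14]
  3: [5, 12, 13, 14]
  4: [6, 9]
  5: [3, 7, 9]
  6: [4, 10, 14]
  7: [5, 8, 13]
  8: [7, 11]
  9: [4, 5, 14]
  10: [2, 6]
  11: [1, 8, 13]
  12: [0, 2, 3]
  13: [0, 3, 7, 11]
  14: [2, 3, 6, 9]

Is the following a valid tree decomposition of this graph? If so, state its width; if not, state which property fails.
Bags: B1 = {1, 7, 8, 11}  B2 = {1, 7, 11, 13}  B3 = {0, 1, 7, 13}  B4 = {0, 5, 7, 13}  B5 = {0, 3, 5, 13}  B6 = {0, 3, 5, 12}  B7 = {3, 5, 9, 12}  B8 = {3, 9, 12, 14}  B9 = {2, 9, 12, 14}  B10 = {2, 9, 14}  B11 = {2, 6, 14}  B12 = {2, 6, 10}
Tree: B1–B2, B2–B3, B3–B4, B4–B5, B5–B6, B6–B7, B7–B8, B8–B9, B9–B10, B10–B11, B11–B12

A tree decomposition must satisfy three properties: every vertex lies in some bag; for every edge, both endpoints lie together in some bag; and for every vertex, the bags containing it form a connected subtree. Here vertex 4 appears in no bag, so the decomposition is invalid.

No — vertex 4 appears in no bag.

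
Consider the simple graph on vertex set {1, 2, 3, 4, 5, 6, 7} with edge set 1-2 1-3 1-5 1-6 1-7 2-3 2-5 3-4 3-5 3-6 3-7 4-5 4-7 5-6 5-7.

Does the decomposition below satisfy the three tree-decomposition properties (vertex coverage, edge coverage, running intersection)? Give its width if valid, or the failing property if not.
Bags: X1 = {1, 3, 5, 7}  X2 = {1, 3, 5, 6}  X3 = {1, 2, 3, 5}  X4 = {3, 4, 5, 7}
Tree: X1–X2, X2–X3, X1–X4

Vertex coverage: the bags together contain {1, 2, 3, 4, 5, 6, 7}, the full vertex set. Edge coverage: each edge of G has both endpoints in at least one bag. Running intersection: for every vertex, the bags containing it form a connected subtree. All three properties hold, so this is a valid tree decomposition of width max|bag| − 1 = 3, and hence tw(G) ≤ 3.

Yes; width 3.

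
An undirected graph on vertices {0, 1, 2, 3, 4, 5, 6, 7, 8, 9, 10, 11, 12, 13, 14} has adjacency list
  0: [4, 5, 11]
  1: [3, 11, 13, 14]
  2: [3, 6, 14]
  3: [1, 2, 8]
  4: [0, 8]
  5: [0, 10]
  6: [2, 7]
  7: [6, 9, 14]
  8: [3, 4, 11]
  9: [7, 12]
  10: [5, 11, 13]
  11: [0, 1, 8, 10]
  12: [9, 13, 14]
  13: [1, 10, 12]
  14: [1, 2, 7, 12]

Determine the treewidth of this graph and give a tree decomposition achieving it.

Each bag holds 4 vertices, so the decomposition has width 3, which upper-bounds the treewidth. For the lower bound: the 4 vertex sets {6,7,9}, {12}, {14}, {1,2,3,13} are disjoint, each induces a connected subgraph, and every pair is joined by at least one edge of G. Contracting each set to a single vertex therefore yields K_{4} as a minor, and since treewidth is minor-monotone, tw(G) ≥ tw(K_{4}) = 3. Hence tw(G) = 3 exactly.

Treewidth 3.
One such decomposition:
Bags: B1 = {6, 7, 9, 12}  B2 = {6, 7, 12, 14}  B3 = {2, 6, 12, 14}  B4 = {2, 12, 13, 14}  B5 = {1, 2, 13, 14}  B6 = {1, 2, 3, 13}  B7 = {1, 3, 10, 13}  B8 = {1, 3, 10, 11}  B9 = {3, 8, 10, 11}  B10 = {5, 8, 10, 11}  B11 = {0, 5, 8, 11}  B12 = {0, 4, 5, 8}
Tree: B1–B2, B2–B3, B3–B4, B4–B5, B5–B6, B6–B7, B7–B8, B8–B9, B9–B10, B10–B11, B11–B12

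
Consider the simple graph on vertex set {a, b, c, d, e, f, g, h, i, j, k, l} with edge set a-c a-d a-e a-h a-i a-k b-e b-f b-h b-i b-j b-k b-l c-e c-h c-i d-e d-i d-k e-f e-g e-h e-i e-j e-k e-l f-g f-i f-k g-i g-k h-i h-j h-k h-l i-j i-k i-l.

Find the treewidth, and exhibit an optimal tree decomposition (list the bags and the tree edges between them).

Treewidth 4.
One optimal decomposition is:
Bags: B1 = {b, e, h, i, k}  B2 = {b, e, f, i, k}  B3 = {a, e, h, i, k}  B4 = {a, d, e, i, k}  B5 = {a, c, e, h, i}  B6 = {b, e, h, i, j}  B7 = {b, e, h, i, l}  B8 = {e, f, g, i, k}
Tree: B1–B2, B1–B3, B3–B4, B3–B5, B1–B6, B6–B7, B2–B8

Each bag holds 5 vertices, so the decomposition has width 4, which upper-bounds the treewidth. Conversely, {a, d, e, i, k} is a clique of size 5, and the vertices of any clique must share a bag in every tree decomposition; so some bag has ≥ 5 vertices and tw(G) ≥ 4. Therefore the treewidth is 4.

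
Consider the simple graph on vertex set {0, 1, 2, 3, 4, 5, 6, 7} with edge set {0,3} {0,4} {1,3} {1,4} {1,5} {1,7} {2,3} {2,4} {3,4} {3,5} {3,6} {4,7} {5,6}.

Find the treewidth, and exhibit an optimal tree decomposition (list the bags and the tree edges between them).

Every bag has size at most 3, so the width is 3 − 1 = 2 and tw(G) ≤ 2. On the other hand G contains the 3-clique {0, 3, 4}. A clique must lie in a single bag of any decomposition, so no decomposition can have width below 2. Combining the bounds, tw(G) = 2.

Treewidth 2.
One optimal decomposition is:
Bags: B1 = {1, 3, 5}  B2 = {1, 3, 4}  B3 = {2, 3, 4}  B4 = {0, 3, 4}  B5 = {3, 5, 6}  B6 = {1, 4, 7}
Tree: B1–B2, B2–B3, B3–B4, B1–B5, B2–B6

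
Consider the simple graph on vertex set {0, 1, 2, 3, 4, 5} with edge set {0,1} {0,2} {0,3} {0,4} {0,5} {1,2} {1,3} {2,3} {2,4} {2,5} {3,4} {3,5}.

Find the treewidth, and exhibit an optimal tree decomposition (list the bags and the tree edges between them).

The largest bag has 4 vertices, giving width 3; this decomposition certifies tw(G) ≤ 3. Conversely, {0, 1, 2, 3} is a clique of size 4, and the vertices of any clique must share a bag in every tree decomposition; so some bag has ≥ 4 vertices and tw(G) ≥ 3. Combining the bounds, tw(G) = 3.

Treewidth 3.
One optimal decomposition is:
Bags: B1 = {0, 2, 3, 4}  B2 = {0, 1, 2, 3}  B3 = {0, 2, 3, 5}
Tree: B1–B2, B1–B3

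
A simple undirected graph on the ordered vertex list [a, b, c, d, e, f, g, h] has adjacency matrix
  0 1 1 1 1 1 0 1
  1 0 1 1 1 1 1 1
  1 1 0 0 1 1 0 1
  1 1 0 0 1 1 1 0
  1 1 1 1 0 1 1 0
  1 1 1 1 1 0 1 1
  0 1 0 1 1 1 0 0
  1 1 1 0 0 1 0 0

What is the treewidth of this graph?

4

A width-4 tree decomposition is:
Bags: B1 = {a, b, d, e, f}  B2 = {a, b, c, e, f}  B3 = {a, b, c, f, h}  B4 = {b, d, e, f, g}
Tree: B1–B2, B2–B3, B1–B4
Every bag has size at most 5, so the width is 5 − 1 = 4 and tw(G) ≤ 4. On the other hand G contains the 5-clique {b, d, e, f, g}. A clique must lie in a single bag of any decomposition, so no decomposition can have width below 4. Combining the bounds, tw(G) = 4.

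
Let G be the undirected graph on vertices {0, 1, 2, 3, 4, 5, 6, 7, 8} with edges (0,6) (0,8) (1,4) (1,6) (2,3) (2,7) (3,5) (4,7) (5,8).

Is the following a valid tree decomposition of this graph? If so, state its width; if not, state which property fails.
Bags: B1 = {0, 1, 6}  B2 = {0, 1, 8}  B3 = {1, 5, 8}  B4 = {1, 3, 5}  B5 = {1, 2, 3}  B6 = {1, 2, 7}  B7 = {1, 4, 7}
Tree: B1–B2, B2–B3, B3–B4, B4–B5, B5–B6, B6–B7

Checking the three conditions: (i) the bags cover all of {0, 1, 2, 3, 4, 5, 6, 7, 8}; (ii) for each edge, some bag contains both endpoints; (iii) the bags containing any fixed vertex form a subtree. All hold, so the decomposition is valid with width 3 − 1 = 2.

Yes; width 2.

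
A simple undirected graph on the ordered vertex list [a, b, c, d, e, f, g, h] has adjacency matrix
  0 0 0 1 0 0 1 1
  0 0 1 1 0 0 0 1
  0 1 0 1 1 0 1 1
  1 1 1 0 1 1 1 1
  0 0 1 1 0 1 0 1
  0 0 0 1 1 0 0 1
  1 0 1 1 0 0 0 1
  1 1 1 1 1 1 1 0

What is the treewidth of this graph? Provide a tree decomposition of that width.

Treewidth 3.
Bags: B1 = {c, d, g, h}  B2 = {b, c, d, h}  B3 = {a, d, g, h}  B4 = {c, d, e, h}  B5 = {d, e, f, h}
Tree: B1–B2, B1–B3, B2–B4, B4–B5

Every bag has size at most 4, so the width is 4 − 1 = 3 and tw(G) ≤ 3. On the other hand G contains the 4-clique {a, d, g, h}. A clique must lie in a single bag of any decomposition, so no decomposition can have width below 3. Hence tw(G) = 3 exactly.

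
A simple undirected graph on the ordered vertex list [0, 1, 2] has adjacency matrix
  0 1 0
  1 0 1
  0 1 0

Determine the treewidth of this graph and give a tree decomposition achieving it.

Treewidth 1.
Bags: B1 = {1, 2}  B2 = {0, 1}
Tree: B1–B2

Every bag has size at most 2, so the width is 2 − 1 = 1 and tw(G) ≤ 1. G has an edge, so its treewidth is at least 1. Hence tw(G) = 1 exactly.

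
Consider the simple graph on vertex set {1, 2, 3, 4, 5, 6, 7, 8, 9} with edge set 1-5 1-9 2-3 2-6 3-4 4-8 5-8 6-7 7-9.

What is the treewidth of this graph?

A width-2 tree decomposition is:
Bags: B1 = {3, 4, 8}  B2 = {3, 5, 8}  B3 = {1, 3, 5}  B4 = {1, 3, 9}  B5 = {3, 7, 9}  B6 = {3, 6, 7}  B7 = {2, 3, 6}
Tree: B1–B2, B2–B3, B3–B4, B4–B5, B5–B6, B6–B7
Every bag has size at most 3, so the width is 3 − 1 = 2 and tw(G) ≤ 2. The edges 3–4–8–5–1–9–7–6–2–3 form a cycle, so G is not a tree and its treewidth is at least 2. Therefore the treewidth is 2.

2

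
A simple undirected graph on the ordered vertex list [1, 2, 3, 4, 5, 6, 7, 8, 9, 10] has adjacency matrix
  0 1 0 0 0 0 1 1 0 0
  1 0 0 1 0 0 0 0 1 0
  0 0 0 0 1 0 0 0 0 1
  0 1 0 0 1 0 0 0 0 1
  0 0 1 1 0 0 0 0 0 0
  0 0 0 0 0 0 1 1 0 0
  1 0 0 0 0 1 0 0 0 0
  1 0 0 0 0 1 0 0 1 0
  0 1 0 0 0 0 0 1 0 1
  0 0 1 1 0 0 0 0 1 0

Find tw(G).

2

A width-2 tree decomposition is:
Bags: B1 = {6, 7, 8}  B2 = {1, 7, 8}  B3 = {1, 8, 9}  B4 = {1, 2, 9}  B5 = {2, 9, 10}  B6 = {2, 4, 10}  B7 = {3, 4, 10}  B8 = {3, 4, 5}
Tree: B1–B2, B2–B3, B3–B4, B4–B5, B5–B6, B6–B7, B7–B8
Each bag holds 3 vertices, so the decomposition has width 2, which upper-bounds the treewidth. The edges 6–7–1–8–6 form a cycle, so G is not a tree and its treewidth is at least 2. Combining the bounds, tw(G) = 2.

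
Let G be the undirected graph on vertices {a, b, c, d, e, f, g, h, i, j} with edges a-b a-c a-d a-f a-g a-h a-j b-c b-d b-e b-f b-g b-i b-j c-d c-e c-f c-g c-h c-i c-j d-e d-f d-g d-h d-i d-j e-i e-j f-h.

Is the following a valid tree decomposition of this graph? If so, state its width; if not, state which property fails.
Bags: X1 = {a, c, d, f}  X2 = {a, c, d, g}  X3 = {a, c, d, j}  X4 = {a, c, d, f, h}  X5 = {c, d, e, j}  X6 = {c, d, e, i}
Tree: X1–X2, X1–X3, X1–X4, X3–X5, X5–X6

No — vertex b appears in no bag.

A tree decomposition must satisfy three properties: every vertex lies in some bag; for every edge, both endpoints lie together in some bag; and for every vertex, the bags containing it form a connected subtree. Here vertex b appears in no bag, so the decomposition is invalid.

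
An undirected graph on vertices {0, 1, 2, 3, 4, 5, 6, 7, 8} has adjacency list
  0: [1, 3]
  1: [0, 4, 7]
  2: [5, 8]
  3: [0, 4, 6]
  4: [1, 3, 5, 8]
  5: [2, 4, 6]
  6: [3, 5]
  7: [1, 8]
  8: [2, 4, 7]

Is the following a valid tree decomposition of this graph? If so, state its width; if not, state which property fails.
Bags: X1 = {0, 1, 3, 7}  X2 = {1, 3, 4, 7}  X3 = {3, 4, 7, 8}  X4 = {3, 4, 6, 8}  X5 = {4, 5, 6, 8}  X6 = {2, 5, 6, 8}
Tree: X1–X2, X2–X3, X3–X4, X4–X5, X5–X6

Yes; width 3.

Checking the three conditions: (i) the bags cover all of {0, 1, 2, 3, 4, 5, 6, 7, 8}; (ii) for each edge, some bag contains both endpoints; (iii) the bags containing any fixed vertex form a subtree. All hold, so the decomposition is valid with width 4 − 1 = 3.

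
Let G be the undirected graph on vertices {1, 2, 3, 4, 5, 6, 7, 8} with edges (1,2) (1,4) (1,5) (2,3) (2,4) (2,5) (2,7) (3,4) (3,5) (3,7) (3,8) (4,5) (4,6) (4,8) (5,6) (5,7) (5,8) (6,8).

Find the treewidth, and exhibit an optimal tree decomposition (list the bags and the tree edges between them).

Treewidth 3.
Bags: B1 = {3, 4, 5, 8}  B2 = {2, 3, 4, 5}  B3 = {4, 5, 6, 8}  B4 = {2, 3, 5, 7}  B5 = {1, 2, 4, 5}
Tree: B1–B2, B1–B3, B2–B4, B2–B5

The largest bag has 4 vertices, giving width 3; this decomposition certifies tw(G) ≤ 3. For the lower bound, the 4 vertices {3, 4, 5, 8} are pairwise adjacent, and any tree decomposition puts a clique entirely inside one bag — forcing width ≥ 3. Therefore the treewidth is 3.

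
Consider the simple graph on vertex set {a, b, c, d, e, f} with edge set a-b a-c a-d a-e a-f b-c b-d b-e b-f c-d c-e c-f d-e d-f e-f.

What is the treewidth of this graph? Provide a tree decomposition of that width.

With just one bag of size 6, the width is 6 − 1 = 5, so tw(G) ≤ 5. On the other hand G contains the 6-clique {a, b, c, d, e, f}. A clique must lie in a single bag of any decomposition, so no decomposition can have width below 5. Hence tw(G) = 5 exactly.

Treewidth 5.
One optimal decomposition is:
Bags: B1 = {a, b, c, d, e, f}
Tree: (single bag)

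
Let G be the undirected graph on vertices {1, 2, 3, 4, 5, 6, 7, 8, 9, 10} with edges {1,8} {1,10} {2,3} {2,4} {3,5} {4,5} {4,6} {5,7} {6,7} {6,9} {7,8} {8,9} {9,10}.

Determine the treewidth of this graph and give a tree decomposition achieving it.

Treewidth 2.
One such decomposition:
Bags: B1 = {2, 3, 4}  B2 = {3, 4, 5}  B3 = {4, 5, 6}  B4 = {5, 6, 7}  B5 = {6, 7, 9}  B6 = {7, 8, 9}  B7 = {8, 9, 10}  B8 = {1, 8, 10}
Tree: B1–B2, B2–B3, B3–B4, B4–B5, B5–B6, B6–B7, B7–B8

The largest bag has 3 vertices, giving width 2; this decomposition certifies tw(G) ≤ 2. The edges 2–3–5–4–2 form a cycle, so G is not a tree and its treewidth is at least 2. Therefore the treewidth is 2.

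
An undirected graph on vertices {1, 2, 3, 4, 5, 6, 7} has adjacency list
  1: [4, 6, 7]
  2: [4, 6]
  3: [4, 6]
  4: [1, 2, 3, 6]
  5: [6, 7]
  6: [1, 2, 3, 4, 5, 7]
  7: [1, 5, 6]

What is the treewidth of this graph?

A width-2 tree decomposition is:
Bags: B1 = {1, 4, 6}  B2 = {3, 4, 6}  B3 = {2, 4, 6}  B4 = {1, 6, 7}  B5 = {5, 6, 7}
Tree: B1–B2, B1–B3, B1–B4, B4–B5
Every bag has size at most 3, so the width is 3 − 1 = 2 and tw(G) ≤ 2. On the other hand G contains the 3-clique {1, 4, 6}. A clique must lie in a single bag of any decomposition, so no decomposition can have width below 2. Combining the bounds, tw(G) = 2.

2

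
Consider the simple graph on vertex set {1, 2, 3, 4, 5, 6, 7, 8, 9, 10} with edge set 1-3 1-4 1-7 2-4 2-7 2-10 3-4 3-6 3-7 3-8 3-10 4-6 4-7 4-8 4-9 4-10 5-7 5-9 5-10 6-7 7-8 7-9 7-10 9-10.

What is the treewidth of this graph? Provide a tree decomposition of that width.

Every bag has size at most 4, so the width is 4 − 1 = 3 and tw(G) ≤ 3. Conversely, {4, 7, 9, 10} is a clique of size 4, and the vertices of any clique must share a bag in every tree decomposition; so some bag has ≥ 4 vertices and tw(G) ≥ 3. Combining the bounds, tw(G) = 3.

Treewidth 3.
Bags: B1 = {4, 7, 9, 10}  B2 = {3, 4, 7, 10}  B3 = {3, 4, 7, 8}  B4 = {3, 4, 6, 7}  B5 = {1, 3, 4, 7}  B6 = {2, 4, 7, 10}  B7 = {5, 7, 9, 10}
Tree: B1–B2, B2–B3, B3–B4, B4–B5, B1–B6, B1–B7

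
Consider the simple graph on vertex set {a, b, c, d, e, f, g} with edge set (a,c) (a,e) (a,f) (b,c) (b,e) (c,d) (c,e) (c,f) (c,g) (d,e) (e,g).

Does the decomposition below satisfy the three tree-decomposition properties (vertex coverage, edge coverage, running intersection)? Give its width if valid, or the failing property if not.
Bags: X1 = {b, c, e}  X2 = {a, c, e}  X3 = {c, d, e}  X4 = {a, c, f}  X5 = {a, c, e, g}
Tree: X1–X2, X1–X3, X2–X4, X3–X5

No — bags containing vertex a are not connected in the tree.

A tree decomposition must satisfy three properties: every vertex lies in some bag; for every edge, both endpoints lie together in some bag; and for every vertex, the bags containing it form a connected subtree. Here bags containing vertex a are not connected in the tree, so the decomposition is invalid.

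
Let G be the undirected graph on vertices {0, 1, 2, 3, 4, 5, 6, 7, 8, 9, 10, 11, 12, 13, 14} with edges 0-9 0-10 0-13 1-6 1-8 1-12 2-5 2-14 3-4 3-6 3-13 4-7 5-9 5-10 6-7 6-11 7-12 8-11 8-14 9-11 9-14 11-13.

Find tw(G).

A width-3 tree decomposition is:
Bags: B1 = {3, 4, 7, 12}  B2 = {3, 6, 7, 12}  B3 = {1, 3, 6, 12}  B4 = {1, 3, 6, 13}  B5 = {1, 6, 11, 13}  B6 = {1, 8, 11, 13}  B7 = {0, 8, 11, 13}  B8 = {0, 8, 9, 11}  B9 = {0, 8, 9, 14}  B10 = {0, 9, 10, 14}  B11 = {5, 9, 10, 14}  B12 = {2, 5, 10, 14}
Tree: B1–B2, B2–B3, B3–B4, B4–B5, B5–B6, B6–B7, B7–B8, B8–B9, B9–B10, B10–B11, B11–B12
Each bag holds 4 vertices, so the decomposition has width 3, which upper-bounds the treewidth. For the lower bound: the 4 vertex sets {4,7,12}, {3}, {6}, {1,8,11,13} are disjoint, each induces a connected subgraph, and every pair is joined by at least one edge of G. Contracting each set to a single vertex therefore yields K_{4} as a minor, and since treewidth is minor-monotone, tw(G) ≥ tw(K_{4}) = 3. The upper and lower bounds meet at 3, so that is the treewidth.

3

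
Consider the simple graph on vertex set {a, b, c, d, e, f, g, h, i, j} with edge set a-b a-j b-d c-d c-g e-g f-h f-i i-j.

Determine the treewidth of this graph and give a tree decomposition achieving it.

The largest bag has 2 vertices, giving width 1; this decomposition certifies tw(G) ≤ 1. G has an edge, so its treewidth is at least 1. Combining the bounds, tw(G) = 1.

Treewidth 1.
Bags: B1 = {e, g}  B2 = {c, g}  B3 = {c, d}  B4 = {b, d}  B5 = {a, b}  B6 = {a, j}  B7 = {i, j}  B8 = {f, i}  B9 = {f, h}
Tree: B1–B2, B2–B3, B3–B4, B4–B5, B5–B6, B6–B7, B7–B8, B8–B9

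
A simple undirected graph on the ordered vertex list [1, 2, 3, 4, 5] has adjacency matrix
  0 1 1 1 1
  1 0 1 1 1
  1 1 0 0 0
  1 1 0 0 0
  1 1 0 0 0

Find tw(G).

2

A width-2 tree decomposition is:
Bags: B1 = {1, 2, 3}  B2 = {1, 2, 5}  B3 = {1, 2, 4}
Tree: B1–B2, B2–B3
Every bag has size at most 3, so the width is 3 − 1 = 2 and tw(G) ≤ 2. Conversely, {1, 2, 3} is a clique of size 3, and the vertices of any clique must share a bag in every tree decomposition; so some bag has ≥ 3 vertices and tw(G) ≥ 2. Therefore the treewidth is 2.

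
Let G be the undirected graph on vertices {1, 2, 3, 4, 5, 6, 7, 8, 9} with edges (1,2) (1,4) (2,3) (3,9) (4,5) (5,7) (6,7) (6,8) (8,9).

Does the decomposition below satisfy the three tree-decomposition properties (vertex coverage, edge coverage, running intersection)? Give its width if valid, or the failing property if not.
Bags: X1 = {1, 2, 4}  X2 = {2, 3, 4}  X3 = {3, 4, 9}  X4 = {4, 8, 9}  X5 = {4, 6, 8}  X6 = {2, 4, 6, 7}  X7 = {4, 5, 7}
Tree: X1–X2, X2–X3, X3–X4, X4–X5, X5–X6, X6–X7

No — bags containing vertex 2 are not connected in the tree.

A tree decomposition must satisfy three properties: every vertex lies in some bag; for every edge, both endpoints lie together in some bag; and for every vertex, the bags containing it form a connected subtree. Here bags containing vertex 2 are not connected in the tree, so the decomposition is invalid.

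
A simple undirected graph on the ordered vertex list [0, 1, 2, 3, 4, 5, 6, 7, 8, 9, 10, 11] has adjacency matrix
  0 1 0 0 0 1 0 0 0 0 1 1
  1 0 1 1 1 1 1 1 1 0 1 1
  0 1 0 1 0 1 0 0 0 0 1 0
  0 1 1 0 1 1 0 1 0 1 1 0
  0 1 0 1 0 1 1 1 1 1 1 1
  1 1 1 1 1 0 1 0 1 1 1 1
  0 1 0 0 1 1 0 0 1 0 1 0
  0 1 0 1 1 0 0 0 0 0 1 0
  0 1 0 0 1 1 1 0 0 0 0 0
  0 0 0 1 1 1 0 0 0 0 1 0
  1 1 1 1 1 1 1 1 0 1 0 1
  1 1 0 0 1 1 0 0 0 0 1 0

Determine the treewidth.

A width-4 tree decomposition is:
Bags: B1 = {1, 3, 4, 5, 10}  B2 = {1, 2, 3, 5, 10}  B3 = {1, 4, 5, 10, 11}  B4 = {0, 1, 5, 10, 11}  B5 = {1, 3, 4, 7, 10}  B6 = {1, 4, 5, 6, 10}  B7 = {3, 4, 5, 9, 10}  B8 = {1, 4, 5, 6, 8}
Tree: B1–B2, B1–B3, B3–B4, B1–B5, B3–B6, B1–B7, B6–B8
Every bag has size at most 5, so the width is 5 − 1 = 4 and tw(G) ≤ 4. On the other hand G contains the 5-clique {1, 4, 5, 6, 8}. A clique must lie in a single bag of any decomposition, so no decomposition can have width below 4. The upper and lower bounds meet at 4, so that is the treewidth.

4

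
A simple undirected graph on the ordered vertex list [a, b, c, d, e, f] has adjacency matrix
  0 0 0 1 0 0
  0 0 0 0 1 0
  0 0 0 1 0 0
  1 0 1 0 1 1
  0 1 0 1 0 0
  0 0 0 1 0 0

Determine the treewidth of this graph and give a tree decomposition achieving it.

Treewidth 1.
One such decomposition:
Bags: B1 = {d, e}  B2 = {a, d}  B3 = {c, d}  B4 = {b, e}  B5 = {d, f}
Tree: B1–B2, B2–B3, B1–B4, B2–B5

The largest bag has 2 vertices, giving width 1; this decomposition certifies tw(G) ≤ 1. G has an edge, so its treewidth is at least 1. The upper and lower bounds meet at 1, so that is the treewidth.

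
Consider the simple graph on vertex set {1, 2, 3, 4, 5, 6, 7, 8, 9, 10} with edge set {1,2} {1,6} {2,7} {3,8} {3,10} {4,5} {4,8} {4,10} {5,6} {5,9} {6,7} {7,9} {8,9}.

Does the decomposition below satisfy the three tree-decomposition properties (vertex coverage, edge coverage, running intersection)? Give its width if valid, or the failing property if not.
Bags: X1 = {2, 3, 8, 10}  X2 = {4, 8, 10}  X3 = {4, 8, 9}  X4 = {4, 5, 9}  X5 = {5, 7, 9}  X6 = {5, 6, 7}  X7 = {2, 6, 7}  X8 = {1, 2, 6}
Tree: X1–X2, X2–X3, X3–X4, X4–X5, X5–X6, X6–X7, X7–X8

A tree decomposition must satisfy three properties: every vertex lies in some bag; for every edge, both endpoints lie together in some bag; and for every vertex, the bags containing it form a connected subtree. Here bags containing vertex 2 are not connected in the tree, so the decomposition is invalid.

No — bags containing vertex 2 are not connected in the tree.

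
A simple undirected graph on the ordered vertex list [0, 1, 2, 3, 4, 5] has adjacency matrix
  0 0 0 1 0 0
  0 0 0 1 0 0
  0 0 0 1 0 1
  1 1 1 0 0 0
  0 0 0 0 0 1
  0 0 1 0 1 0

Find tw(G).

1

A width-1 tree decomposition is:
Bags: B1 = {2, 5}  B2 = {2, 3}  B3 = {4, 5}  B4 = {0, 3}  B5 = {1, 3}
Tree: B1–B2, B1–B3, B2–B4, B4–B5
Every bag has size at most 2, so the width is 2 − 1 = 1 and tw(G) ≤ 1. Since G has at least one edge (e.g. 5–2), it is not an edgeless graph, so tw(G) ≥ 1. Therefore the treewidth is 1.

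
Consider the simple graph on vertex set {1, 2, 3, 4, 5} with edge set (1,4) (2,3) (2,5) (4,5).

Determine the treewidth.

1

A width-1 tree decomposition is:
Bags: B1 = {1, 4}  B2 = {4, 5}  B3 = {2, 5}  B4 = {2, 3}
Tree: B1–B2, B2–B3, B3–B4
Every bag has size at most 2, so the width is 2 − 1 = 1 and tw(G) ≤ 1. Since G has at least one edge (e.g. 1–4), it is not an edgeless graph, so tw(G) ≥ 1. The upper and lower bounds meet at 1, so that is the treewidth.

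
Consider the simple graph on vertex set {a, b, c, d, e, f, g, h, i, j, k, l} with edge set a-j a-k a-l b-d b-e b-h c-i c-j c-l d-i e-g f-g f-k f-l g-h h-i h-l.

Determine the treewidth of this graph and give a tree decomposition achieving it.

Each bag holds 4 vertices, so the decomposition has width 3, which upper-bounds the treewidth. For the lower bound: the 4 vertex sets {b,d,e}, {g}, {h}, {c,f,i,l} are disjoint, each induces a connected subgraph, and every pair is joined by at least one edge of G. Contracting each set to a single vertex therefore yields K_{4} as a minor, and since treewidth is minor-monotone, tw(G) ≥ tw(K_{4}) = 3. The upper and lower bounds meet at 3, so that is the treewidth.

Treewidth 3.
One such decomposition:
Bags: B1 = {b, d, e, g}  B2 = {b, d, g, h}  B3 = {d, g, h, i}  B4 = {f, g, h, i}  B5 = {f, h, i, l}  B6 = {c, f, i, l}  B7 = {c, f, k, l}  B8 = {a, c, k, l}  B9 = {a, c, j, k}
Tree: B1–B2, B2–B3, B3–B4, B4–B5, B5–B6, B6–B7, B7–B8, B8–B9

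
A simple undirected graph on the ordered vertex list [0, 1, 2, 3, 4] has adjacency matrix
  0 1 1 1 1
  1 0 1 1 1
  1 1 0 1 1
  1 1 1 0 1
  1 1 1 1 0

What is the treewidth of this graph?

4

A width-4 tree decomposition is:
Bags: B1 = {0, 1, 2, 3, 4}
Tree: (single bag)
A single bag containing all 5 vertices is trivially a valid decomposition of width 4. On the other hand G contains the 5-clique {0, 1, 2, 3, 4}. A clique must lie in a single bag of any decomposition, so no decomposition can have width below 4. Combining the bounds, tw(G) = 4.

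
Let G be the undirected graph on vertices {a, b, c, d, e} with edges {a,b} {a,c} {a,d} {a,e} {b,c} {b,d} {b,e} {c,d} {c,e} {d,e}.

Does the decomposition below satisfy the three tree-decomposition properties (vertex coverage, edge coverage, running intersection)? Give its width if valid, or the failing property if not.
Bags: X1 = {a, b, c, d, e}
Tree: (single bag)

Checking the three conditions: (i) the bags cover all of {a, b, c, d, e}; (ii) for each edge, some bag contains both endpoints; (iii) the bags containing any fixed vertex form a subtree. All hold, so the decomposition is valid with width 5 − 1 = 4.

Yes; width 4.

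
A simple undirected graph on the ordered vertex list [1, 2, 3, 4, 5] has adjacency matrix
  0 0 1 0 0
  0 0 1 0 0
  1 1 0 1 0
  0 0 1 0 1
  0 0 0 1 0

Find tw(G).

A width-1 tree decomposition is:
Bags: B1 = {2, 3}  B2 = {1, 3}  B3 = {3, 4}  B4 = {4, 5}
Tree: B1–B2, B2–B3, B3–B4
The largest bag has 2 vertices, giving width 1; this decomposition certifies tw(G) ≤ 1. Since G has at least one edge (e.g. 2–3), it is not an edgeless graph, so tw(G) ≥ 1. The upper and lower bounds meet at 1, so that is the treewidth.

1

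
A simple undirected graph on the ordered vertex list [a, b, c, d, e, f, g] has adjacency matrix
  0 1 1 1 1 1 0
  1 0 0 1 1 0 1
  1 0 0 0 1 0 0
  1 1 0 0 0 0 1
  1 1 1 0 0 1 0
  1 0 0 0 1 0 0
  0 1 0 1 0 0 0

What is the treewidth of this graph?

2

A width-2 tree decomposition is:
Bags: B1 = {a, b, e}  B2 = {a, c, e}  B3 = {a, b, d}  B4 = {b, d, g}  B5 = {a, e, f}
Tree: B1–B2, B1–B3, B3–B4, B2–B5
Every bag has size at most 3, so the width is 3 − 1 = 2 and tw(G) ≤ 2. Conversely, {b, d, g} is a clique of size 3, and the vertices of any clique must share a bag in every tree decomposition; so some bag has ≥ 3 vertices and tw(G) ≥ 2. Therefore the treewidth is 2.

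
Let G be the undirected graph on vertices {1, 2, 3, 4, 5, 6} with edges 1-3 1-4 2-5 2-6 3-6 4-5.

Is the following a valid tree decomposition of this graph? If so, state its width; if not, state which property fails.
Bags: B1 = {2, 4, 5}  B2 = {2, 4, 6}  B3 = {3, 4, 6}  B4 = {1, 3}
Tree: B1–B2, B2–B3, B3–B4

A tree decomposition must satisfy three properties: every vertex lies in some bag; for every edge, both endpoints lie together in some bag; and for every vertex, the bags containing it form a connected subtree. Here edge (4,1) lies in no bag, so the decomposition is invalid.

No — edge (4,1) lies in no bag.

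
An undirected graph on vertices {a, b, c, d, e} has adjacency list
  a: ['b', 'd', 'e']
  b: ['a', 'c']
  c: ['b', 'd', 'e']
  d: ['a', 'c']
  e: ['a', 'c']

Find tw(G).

A width-2 tree decomposition is:
Bags: B1 = {a, c, e}  B2 = {a, b, c}  B3 = {a, c, d}
Tree: B1–B2, B2–B3
Each bag holds 3 vertices, so the decomposition has width 2, which upper-bounds the treewidth. For the lower bound, G contains the cycle e–c–b–a–e, so G is not a forest; only forests have treewidth ≤ 1, hence tw(G) ≥ 2. Combining the bounds, tw(G) = 2.

2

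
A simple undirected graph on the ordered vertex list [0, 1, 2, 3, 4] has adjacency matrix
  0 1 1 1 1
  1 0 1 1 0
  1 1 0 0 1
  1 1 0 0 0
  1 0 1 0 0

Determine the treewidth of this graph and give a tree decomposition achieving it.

Treewidth 2.
One such decomposition:
Bags: B1 = {0, 1, 3}  B2 = {0, 1, 2}  B3 = {0, 2, 4}
Tree: B1–B2, B2–B3

The largest bag has 3 vertices, giving width 2; this decomposition certifies tw(G) ≤ 2. For the lower bound, the 3 vertices {0, 1, 2} are pairwise adjacent, and any tree decomposition puts a clique entirely inside one bag — forcing width ≥ 2. Combining the bounds, tw(G) = 2.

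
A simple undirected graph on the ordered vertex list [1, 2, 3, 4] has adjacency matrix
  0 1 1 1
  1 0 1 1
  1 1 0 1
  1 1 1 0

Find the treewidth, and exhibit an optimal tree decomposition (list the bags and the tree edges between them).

With just one bag of size 4, the width is 4 − 1 = 3, so tw(G) ≤ 3. For the lower bound, the 4 vertices {1, 2, 3, 4} are pairwise adjacent, and any tree decomposition puts a clique entirely inside one bag — forcing width ≥ 3. The upper and lower bounds meet at 3, so that is the treewidth.

Treewidth 3.
Bags: B1 = {1, 2, 3, 4}
Tree: (single bag)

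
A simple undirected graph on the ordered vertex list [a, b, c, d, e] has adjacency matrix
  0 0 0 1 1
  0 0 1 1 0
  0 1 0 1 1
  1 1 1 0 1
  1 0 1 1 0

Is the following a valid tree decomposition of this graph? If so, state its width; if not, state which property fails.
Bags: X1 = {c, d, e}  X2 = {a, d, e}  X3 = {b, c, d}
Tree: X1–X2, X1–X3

Yes; width 2.

Every vertex of G appears in some bag (union = {a, b, c, d, e}); every edge is covered by a bag; and for each vertex v the set of bags containing v is connected in the bag tree. The decomposition is therefore valid. The largest bag has 3 vertices, so the width is 2.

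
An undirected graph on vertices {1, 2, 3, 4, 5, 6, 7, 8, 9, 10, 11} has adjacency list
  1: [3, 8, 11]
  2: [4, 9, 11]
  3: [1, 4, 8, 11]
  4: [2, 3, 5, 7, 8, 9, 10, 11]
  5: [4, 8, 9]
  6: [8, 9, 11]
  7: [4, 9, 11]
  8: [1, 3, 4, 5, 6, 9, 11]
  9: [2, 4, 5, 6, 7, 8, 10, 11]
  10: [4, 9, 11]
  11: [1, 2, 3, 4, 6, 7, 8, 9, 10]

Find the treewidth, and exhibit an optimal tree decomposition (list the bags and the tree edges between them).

Each bag holds 4 vertices, so the decomposition has width 3, which upper-bounds the treewidth. Conversely, {1, 3, 8, 11} is a clique of size 4, and the vertices of any clique must share a bag in every tree decomposition; so some bag has ≥ 4 vertices and tw(G) ≥ 3. Hence tw(G) = 3 exactly.

Treewidth 3.
One such decomposition:
Bags: B1 = {3, 4, 8, 11}  B2 = {4, 8, 9, 11}  B3 = {4, 5, 8, 9}  B4 = {4, 9, 10, 11}  B5 = {6, 8, 9, 11}  B6 = {1, 3, 8, 11}  B7 = {2, 4, 9, 11}  B8 = {4, 7, 9, 11}
Tree: B1–B2, B2–B3, B2–B4, B2–B5, B1–B6, B4–B7, B7–B8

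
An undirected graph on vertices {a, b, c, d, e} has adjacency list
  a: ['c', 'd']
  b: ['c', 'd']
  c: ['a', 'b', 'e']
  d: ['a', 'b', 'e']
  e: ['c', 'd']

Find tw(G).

A width-2 tree decomposition is:
Bags: B1 = {a, c, d}  B2 = {b, c, d}  B3 = {c, d, e}
Tree: B1–B2, B2–B3
The largest bag has 3 vertices, giving width 2; this decomposition certifies tw(G) ≤ 2. The edges a–c–b–d–a form a cycle, so G is not a tree and its treewidth is at least 2. Combining the bounds, tw(G) = 2.

2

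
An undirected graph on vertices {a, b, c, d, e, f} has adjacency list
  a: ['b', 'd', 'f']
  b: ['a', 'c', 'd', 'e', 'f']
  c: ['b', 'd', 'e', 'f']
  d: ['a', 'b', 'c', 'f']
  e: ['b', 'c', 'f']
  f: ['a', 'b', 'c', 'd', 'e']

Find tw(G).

A width-3 tree decomposition is:
Bags: B1 = {b, c, d, f}  B2 = {b, c, e, f}  B3 = {a, b, d, f}
Tree: B1–B2, B1–B3
The largest bag has 4 vertices, giving width 3; this decomposition certifies tw(G) ≤ 3. Conversely, {b, c, d, f} is a clique of size 4, and the vertices of any clique must share a bag in every tree decomposition; so some bag has ≥ 4 vertices and tw(G) ≥ 3. Combining the bounds, tw(G) = 3.

3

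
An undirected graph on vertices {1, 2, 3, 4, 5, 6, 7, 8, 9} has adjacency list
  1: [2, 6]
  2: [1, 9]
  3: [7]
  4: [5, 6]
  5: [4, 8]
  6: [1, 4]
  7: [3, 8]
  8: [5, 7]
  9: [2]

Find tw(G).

A width-1 tree decomposition is:
Bags: B1 = {2, 9}  B2 = {1, 2}  B3 = {1, 6}  B4 = {4, 6}  B5 = {4, 5}  B6 = {5, 8}  B7 = {7, 8}  B8 = {3, 7}
Tree: B1–B2, B2–B3, B3–B4, B4–B5, B5–B6, B6–B7, B7–B8
The largest bag has 2 vertices, giving width 1; this decomposition certifies tw(G) ≤ 1. Since G has at least one edge (e.g. 9–2), it is not an edgeless graph, so tw(G) ≥ 1. Hence tw(G) = 1 exactly.

1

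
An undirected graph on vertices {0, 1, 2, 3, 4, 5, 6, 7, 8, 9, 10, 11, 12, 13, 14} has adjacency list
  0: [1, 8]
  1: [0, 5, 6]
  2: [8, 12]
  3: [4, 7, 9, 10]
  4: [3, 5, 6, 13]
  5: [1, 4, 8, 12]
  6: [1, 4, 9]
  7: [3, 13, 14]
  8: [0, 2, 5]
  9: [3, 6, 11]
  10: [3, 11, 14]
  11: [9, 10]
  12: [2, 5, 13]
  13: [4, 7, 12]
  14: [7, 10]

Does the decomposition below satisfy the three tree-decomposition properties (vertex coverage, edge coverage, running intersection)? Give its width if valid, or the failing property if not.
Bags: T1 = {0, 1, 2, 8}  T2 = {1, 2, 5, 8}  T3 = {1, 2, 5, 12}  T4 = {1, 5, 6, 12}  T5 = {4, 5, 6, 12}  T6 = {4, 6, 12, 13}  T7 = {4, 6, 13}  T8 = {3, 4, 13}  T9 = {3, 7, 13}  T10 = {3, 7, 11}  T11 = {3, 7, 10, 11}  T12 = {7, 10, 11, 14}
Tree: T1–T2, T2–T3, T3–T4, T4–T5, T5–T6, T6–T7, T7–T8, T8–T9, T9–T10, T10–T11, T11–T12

No — vertex 9 appears in no bag.

A tree decomposition must satisfy three properties: every vertex lies in some bag; for every edge, both endpoints lie together in some bag; and for every vertex, the bags containing it form a connected subtree. Here vertex 9 appears in no bag, so the decomposition is invalid.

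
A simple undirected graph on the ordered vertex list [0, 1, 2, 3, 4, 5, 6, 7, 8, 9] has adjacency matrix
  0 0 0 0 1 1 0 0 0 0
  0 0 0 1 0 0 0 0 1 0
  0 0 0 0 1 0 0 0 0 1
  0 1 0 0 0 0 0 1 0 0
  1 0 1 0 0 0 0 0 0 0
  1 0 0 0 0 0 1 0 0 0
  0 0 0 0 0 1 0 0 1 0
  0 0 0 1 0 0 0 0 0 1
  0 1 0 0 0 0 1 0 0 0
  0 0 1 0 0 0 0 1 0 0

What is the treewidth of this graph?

A width-2 tree decomposition is:
Bags: B1 = {2, 4, 9}  B2 = {0, 4, 9}  B3 = {0, 5, 9}  B4 = {5, 6, 9}  B5 = {6, 8, 9}  B6 = {1, 8, 9}  B7 = {1, 3, 9}  B8 = {3, 7, 9}
Tree: B1–B2, B2–B3, B3–B4, B4–B5, B5–B6, B6–B7, B7–B8
Every bag has size at most 3, so the width is 3 − 1 = 2 and tw(G) ≤ 2. Since 9–2–4–0–5–6–8–1–3–7–9 is a cycle in G, G is not acyclic. Forests are exactly the graphs of treewidth ≤ 1, so tw(G) ≥ 2. Hence tw(G) = 2 exactly.

2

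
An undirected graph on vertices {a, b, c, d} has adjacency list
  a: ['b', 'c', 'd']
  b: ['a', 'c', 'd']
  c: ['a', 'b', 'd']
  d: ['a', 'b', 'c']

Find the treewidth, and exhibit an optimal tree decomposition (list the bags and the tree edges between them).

A single bag containing all 4 vertices is trivially a valid decomposition of width 3. For the lower bound, the 4 vertices {a, b, c, d} are pairwise adjacent, and any tree decomposition puts a clique entirely inside one bag — forcing width ≥ 3. Therefore the treewidth is 3.

Treewidth 3.
One such decomposition:
Bags: B1 = {a, b, c, d}
Tree: (single bag)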